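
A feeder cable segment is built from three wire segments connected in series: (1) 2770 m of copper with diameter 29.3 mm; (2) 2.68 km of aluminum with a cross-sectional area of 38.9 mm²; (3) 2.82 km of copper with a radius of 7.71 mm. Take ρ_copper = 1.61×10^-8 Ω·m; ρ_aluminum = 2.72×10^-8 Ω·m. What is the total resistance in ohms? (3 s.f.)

Seg 1: A = π(d/2)² = π(1.4650e-02 m)² = 6.743e-04 m²
R_1 = (1.61×10^-8)(2770)/(6.743e-04) = 0.06614 Ω
Seg 2: A = 38.9 mm² = 3.890e-05 m²
R_2 = (2.72×10^-8)(2680)/(3.890e-05) = 1.874 Ω
Seg 3: A = πr² = π(7.7100e-03 m)² = 1.867e-04 m²
R_3 = (1.61×10^-8)(2820)/(1.867e-04) = 0.2431 Ω
R_total = R_1 + R_2 + R_3 = 2.18 Ω

2.18 Ω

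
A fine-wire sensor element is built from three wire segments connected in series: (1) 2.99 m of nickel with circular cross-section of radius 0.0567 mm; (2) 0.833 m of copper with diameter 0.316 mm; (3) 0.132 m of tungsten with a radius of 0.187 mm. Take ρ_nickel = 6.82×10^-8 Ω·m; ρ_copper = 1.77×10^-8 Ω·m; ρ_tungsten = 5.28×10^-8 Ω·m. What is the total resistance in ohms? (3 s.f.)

20.4 Ω

Seg 1: A = πr² = π(5.6700e-05 m)² = 1.010e-08 m²
R_1 = (6.82×10^-8)(2.99)/(1.010e-08) = 20.19 Ω
Seg 2: A = π(d/2)² = π(1.5800e-04 m)² = 7.843e-08 m²
R_2 = (1.77×10^-8)(0.833)/(7.843e-08) = 0.188 Ω
Seg 3: A = πr² = π(1.8700e-04 m)² = 1.099e-07 m²
R_3 = (5.28×10^-8)(0.132)/(1.099e-07) = 0.06344 Ω
R_total = R_1 + R_2 + R_3 = 20.4 Ω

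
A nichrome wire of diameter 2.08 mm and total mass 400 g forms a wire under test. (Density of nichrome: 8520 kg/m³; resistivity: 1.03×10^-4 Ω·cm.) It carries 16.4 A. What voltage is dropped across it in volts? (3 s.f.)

ρ = 1.03×10^-4 Ω·cm = 1.03×10^-6 Ω·m
A = π(d/2)² = π(1.0400e-03 m)² = 3.3979e-06 m²
L = m/(density·A) = 0.4/(8520×3.3979e-06) = 13.82 m
R = ρL/A = (1.03×10^-6)(13.82)/(3.3979e-06) = 4.188 Ω
V = IR = 16.4 × 4.188 = 68.7 V

68.7 V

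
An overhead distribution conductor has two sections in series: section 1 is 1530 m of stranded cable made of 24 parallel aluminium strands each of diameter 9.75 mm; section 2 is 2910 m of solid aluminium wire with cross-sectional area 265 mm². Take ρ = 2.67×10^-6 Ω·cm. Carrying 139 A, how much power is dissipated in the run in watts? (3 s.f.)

ρ = 2.67×10^-6 Ω·cm = 2.67×10^-8 Ω·m
Section 1: A_strand = π(4.8750e-03)² = 7.466e-05 m²; R₁ = ρL/(N·A_s) = (2.67×10^-8)(1530)/(24×7.466e-05) = 0.0228 Ω
Section 2: A = 265 mm² = 2.650e-04 m²
R₂ = (2.67×10^-8)(2910)/(2.650e-04) = 0.2932 Ω
R = R₁ + R₂ = 0.316 Ω
P = I²R = (139)² × 0.316 = 6110 W

6110 W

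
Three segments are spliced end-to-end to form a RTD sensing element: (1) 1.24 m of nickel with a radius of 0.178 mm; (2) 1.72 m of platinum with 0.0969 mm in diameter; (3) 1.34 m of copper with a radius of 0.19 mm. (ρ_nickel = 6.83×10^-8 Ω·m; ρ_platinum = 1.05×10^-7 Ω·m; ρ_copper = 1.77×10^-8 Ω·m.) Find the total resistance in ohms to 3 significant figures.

25.5 Ω

Seg 1: A = πr² = π(1.7800e-04 m)² = 9.954e-08 m²
R_1 = (6.83×10^-8)(1.24)/(9.954e-08) = 0.8508 Ω
Seg 2: A = π(d/2)² = π(4.8450e-05 m)² = 7.375e-09 m²
R_2 = (1.05×10^-7)(1.72)/(7.375e-09) = 24.49 Ω
Seg 3: A = πr² = π(1.9000e-04 m)² = 1.134e-07 m²
R_3 = (1.77×10^-8)(1.34)/(1.134e-07) = 0.2091 Ω
R_total = R_1 + R_2 + R_3 = 25.5 Ω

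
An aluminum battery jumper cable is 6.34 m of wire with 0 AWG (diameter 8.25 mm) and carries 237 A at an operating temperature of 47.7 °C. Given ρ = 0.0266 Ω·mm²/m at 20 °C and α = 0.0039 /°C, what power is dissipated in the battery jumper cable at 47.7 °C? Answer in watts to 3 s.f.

196 W

ρ = 0.0266 Ω·mm²/m = 2.66×10^-8 Ω·m
A = π(8.25/2 mm)² = π(4.1250e-03 m)² = 5.346e-05 m²
R₍20₎ = ρL/A = (2.66×10^-8)(6.34)/(5.346e-05) = 0.003155 Ω
R₍47.7₎ = R₍20₎(1 + αΔT) = 0.003155 × (1 + 0.0039×27.7) = 0.003496 Ω
P = I²R = (237)² × 0.003496 = 196 W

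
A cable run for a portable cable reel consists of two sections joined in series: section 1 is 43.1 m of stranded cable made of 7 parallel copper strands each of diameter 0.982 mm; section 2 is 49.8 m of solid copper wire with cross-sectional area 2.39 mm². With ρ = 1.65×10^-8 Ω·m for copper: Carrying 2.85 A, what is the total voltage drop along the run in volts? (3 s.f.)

Section 1: A_strand = π(4.9100e-04)² = 7.574e-07 m²; R₁ = ρL/(N·A_s) = (1.65×10^-8)(43.1)/(7×7.574e-07) = 0.1341 Ω
Section 2: A = 2.39 mm² = 2.390e-06 m²
R₂ = (1.65×10^-8)(49.8)/(2.390e-06) = 0.3438 Ω
R = R₁ + R₂ = 0.4779 Ω
V = IR = 2.85 × 0.4779 = 1.36 V

1.36 V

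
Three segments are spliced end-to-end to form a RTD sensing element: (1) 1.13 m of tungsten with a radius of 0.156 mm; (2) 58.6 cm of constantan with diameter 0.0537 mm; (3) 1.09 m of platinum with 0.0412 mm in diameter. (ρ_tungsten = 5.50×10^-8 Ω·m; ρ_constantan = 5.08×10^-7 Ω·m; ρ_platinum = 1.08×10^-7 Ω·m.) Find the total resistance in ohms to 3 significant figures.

221 Ω

Seg 1: A = πr² = π(1.5600e-04 m)² = 7.645e-08 m²
R_1 = (5.50×10^-8)(1.13)/(7.645e-08) = 0.8129 Ω
Seg 2: A = π(d/2)² = π(2.6850e-05 m)² = 2.265e-09 m²
R_2 = (5.08×10^-7)(0.586)/(2.265e-09) = 131.4 Ω
Seg 3: A = π(d/2)² = π(2.0600e-05 m)² = 1.333e-09 m²
R_3 = (1.08×10^-7)(1.09)/(1.333e-09) = 88.3 Ω
R_total = R_1 + R_2 + R_3 = 221 Ω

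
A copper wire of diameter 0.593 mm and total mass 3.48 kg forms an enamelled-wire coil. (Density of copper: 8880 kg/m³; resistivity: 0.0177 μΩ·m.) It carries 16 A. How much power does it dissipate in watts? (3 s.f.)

23300 W

ρ = 0.0177 μΩ·m = 1.77×10^-8 Ω·m
A = π(d/2)² = π(2.9650e-04 m)² = 2.7618e-07 m²
L = m/(density·A) = 3.48/(8880×2.7618e-07) = 1419 m
R = ρL/A = (1.77×10^-8)(1419)/(2.7618e-07) = 90.94 Ω
P = I²R = (16)² × 90.94 = 23300 W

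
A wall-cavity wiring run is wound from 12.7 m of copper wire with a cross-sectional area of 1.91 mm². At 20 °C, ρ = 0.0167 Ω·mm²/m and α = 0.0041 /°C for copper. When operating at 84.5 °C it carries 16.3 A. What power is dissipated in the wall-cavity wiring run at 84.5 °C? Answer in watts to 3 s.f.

ρ = 0.0167 Ω·mm²/m = 1.67×10^-8 Ω·m
A = 1.91 mm² = 1.910e-06 m²
R₍20₎ = ρL/A = (1.67×10^-8)(12.7)/(1.910e-06) = 0.111 Ω
R₍84.5₎ = R₍20₎(1 + αΔT) = 0.111 × (1 + 0.0041×64.5) = 0.1404 Ω
P = I²R = (16.3)² × 0.1404 = 37.3 W

37.3 W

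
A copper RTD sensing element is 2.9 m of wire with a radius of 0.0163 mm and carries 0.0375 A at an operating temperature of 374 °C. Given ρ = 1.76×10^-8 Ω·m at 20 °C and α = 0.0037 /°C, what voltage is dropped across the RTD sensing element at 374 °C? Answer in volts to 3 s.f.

A = πr² = π(1.6300e-05 m)² = 8.347e-10 m²
R₍20₎ = ρL/A = (1.76×10^-8)(2.9)/(8.347e-10) = 61.15 Ω
R₍374₎ = R₍20₎(1 + αΔT) = 61.15 × (1 + 0.0037×354) = 141.2 Ω
V = IR = 0.0375 × 141.2 = 5.30 V

5.30 V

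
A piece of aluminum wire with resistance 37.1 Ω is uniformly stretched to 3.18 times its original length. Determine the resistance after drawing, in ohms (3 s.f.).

Volume constant ⇒ A' = A/k with k = 3.18. R' = ρ(kL)/(A/k) = k²R.
R' = 10.11 × 37.1 = 375 Ω

375 Ω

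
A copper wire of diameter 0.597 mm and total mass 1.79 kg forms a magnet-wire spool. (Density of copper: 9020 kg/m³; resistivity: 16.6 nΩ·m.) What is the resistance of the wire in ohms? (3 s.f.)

42.0 Ω

ρ = 16.6 nΩ·m = 1.66×10^-8 Ω·m
A = π(d/2)² = π(2.9850e-04 m)² = 2.7992e-07 m²
L = m/(density·A) = 1.79/(9020×2.7992e-07) = 708.9 m
R = ρL/A = (1.66×10^-8)(708.9)/(2.7992e-07) = 42.0 Ω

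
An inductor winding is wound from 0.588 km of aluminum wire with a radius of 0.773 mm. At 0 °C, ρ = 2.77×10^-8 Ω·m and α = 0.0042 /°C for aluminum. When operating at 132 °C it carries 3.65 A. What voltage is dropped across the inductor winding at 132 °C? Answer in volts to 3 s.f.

49.2 V

A = πr² = π(7.7300e-04 m)² = 1.877e-06 m²
R₍0₎ = ρL/A = (2.77×10^-8)(588)/(1.877e-06) = 8.677 Ω
R₍132₎ = R₍0₎(1 + αΔT) = 8.677 × (1 + 0.0042×132) = 13.49 Ω
V = IR = 3.65 × 13.49 = 49.2 V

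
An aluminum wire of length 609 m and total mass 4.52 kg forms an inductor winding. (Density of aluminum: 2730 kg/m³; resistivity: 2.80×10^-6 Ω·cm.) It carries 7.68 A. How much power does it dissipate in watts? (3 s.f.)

370 W

ρ = 2.80×10^-6 Ω·cm = 2.80×10^-8 Ω·m
A = m/(density·L) = 4.52/(2730×609) = 2.7187e-06 m²
R = ρL/A = (2.80×10^-8)(609)/(2.7187e-06) = 6.272 Ω
P = I²R = (7.68)² × 6.272 = 370 W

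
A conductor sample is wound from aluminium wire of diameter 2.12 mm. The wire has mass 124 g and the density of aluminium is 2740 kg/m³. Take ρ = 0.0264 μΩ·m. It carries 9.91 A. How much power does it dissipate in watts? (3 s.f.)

ρ = 0.0264 μΩ·m = 2.64×10^-8 Ω·m
A = π(d/2)² = π(1.0600e-03 m)² = 3.5299e-06 m²
L = m/(density·A) = 0.124/(2740×3.5299e-06) = 12.82 m
R = ρL/A = (2.64×10^-8)(12.82)/(3.5299e-06) = 0.09589 Ω
P = I²R = (9.91)² × 0.09589 = 9.42 W

9.42 W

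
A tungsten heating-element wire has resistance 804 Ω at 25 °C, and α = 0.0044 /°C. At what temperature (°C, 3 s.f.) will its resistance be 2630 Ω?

541 °C

R = R₀(1 + α(T − T₀)) ⇒ T = T₀ + (R/R₀ − 1)/α
T = 25 + (2630/804 − 1)/0.0044 = 25 + (2.271)/0.0044 = 541 °C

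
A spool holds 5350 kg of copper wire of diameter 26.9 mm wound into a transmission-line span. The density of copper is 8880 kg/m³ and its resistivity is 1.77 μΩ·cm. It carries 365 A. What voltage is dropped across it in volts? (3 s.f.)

12.1 V

ρ = 1.77 μΩ·cm = 1.77×10^-8 Ω·m
A = π(d/2)² = π(1.3450e-02 m)² = 5.6832e-04 m²
L = m/(density·A) = 5350/(8880×5.6832e-04) = 1060 m
R = ρL/A = (1.77×10^-8)(1060)/(5.6832e-04) = 0.03302 Ω
V = IR = 365 × 0.03302 = 12.1 V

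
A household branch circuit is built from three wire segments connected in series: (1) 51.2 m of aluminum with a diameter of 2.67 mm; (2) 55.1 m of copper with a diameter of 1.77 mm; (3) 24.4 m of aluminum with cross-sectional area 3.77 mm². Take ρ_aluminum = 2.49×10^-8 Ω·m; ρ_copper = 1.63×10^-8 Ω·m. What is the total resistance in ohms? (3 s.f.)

0.754 Ω

Seg 1: A = π(d/2)² = π(1.3350e-03 m)² = 5.599e-06 m²
R_1 = (2.49×10^-8)(51.2)/(5.599e-06) = 0.2277 Ω
Seg 2: A = π(d/2)² = π(8.8500e-04 m)² = 2.461e-06 m²
R_2 = (1.63×10^-8)(55.1)/(2.461e-06) = 0.365 Ω
Seg 3: A = 3.77 mm² = 3.770e-06 m²
R_3 = (2.49×10^-8)(24.4)/(3.770e-06) = 0.1612 Ω
R_total = R_1 + R_2 + R_3 = 0.754 Ω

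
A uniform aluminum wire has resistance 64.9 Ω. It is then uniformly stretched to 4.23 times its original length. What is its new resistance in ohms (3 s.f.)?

Volume constant ⇒ A' = A/k with k = 4.23. R' = ρ(kL)/(A/k) = k²R.
R' = 17.89 × 64.9 = 1160 Ω

1160 Ω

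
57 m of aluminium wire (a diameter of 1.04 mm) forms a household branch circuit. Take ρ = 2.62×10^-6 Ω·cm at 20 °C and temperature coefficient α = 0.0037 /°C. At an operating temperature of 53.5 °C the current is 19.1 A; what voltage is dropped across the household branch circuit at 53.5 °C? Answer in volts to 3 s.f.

37.7 V

ρ = 2.62×10^-6 Ω·cm = 2.62×10^-8 Ω·m
A = π(d/2)² = π(5.2000e-04 m)² = 8.495e-07 m²
R₍20₎ = ρL/A = (2.62×10^-8)(57)/(8.495e-07) = 1.758 Ω
R₍53.5₎ = R₍20₎(1 + αΔT) = 1.758 × (1 + 0.0037×33.5) = 1.976 Ω
V = IR = 19.1 × 1.976 = 37.7 V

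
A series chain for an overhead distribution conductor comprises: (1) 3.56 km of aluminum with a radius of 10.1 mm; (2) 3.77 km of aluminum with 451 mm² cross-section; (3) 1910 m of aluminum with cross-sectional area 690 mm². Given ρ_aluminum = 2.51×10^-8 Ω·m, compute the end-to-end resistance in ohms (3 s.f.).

Seg 1: A = πr² = π(1.0100e-02 m)² = 3.205e-04 m²
R_1 = (2.51×10^-8)(3560)/(3.205e-04) = 0.2788 Ω
Seg 2: A = 451 mm² = 4.510e-04 m²
R_2 = (2.51×10^-8)(3770)/(4.510e-04) = 0.2098 Ω
Seg 3: A = 690 mm² = 6.900e-04 m²
R_3 = (2.51×10^-8)(1910)/(6.900e-04) = 0.06948 Ω
R_total = R_1 + R_2 + R_3 = 0.558 Ω

0.558 Ω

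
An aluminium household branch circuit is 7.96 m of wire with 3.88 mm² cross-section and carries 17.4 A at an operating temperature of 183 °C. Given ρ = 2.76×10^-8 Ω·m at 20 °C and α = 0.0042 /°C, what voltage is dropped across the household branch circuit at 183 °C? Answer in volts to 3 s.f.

A = 3.88 mm² = 3.880e-06 m²
R₍20₎ = ρL/A = (2.76×10^-8)(7.96)/(3.880e-06) = 0.05662 Ω
R₍183₎ = R₍20₎(1 + αΔT) = 0.05662 × (1 + 0.0042×163) = 0.09539 Ω
V = IR = 17.4 × 0.09539 = 1.66 V

1.66 V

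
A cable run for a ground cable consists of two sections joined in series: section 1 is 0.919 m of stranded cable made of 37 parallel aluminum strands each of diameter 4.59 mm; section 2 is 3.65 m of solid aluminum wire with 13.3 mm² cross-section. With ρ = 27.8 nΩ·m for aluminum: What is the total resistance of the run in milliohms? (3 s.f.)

7.67 mΩ

ρ = 27.8 nΩ·m = 2.78×10^-8 Ω·m
Section 1: A_strand = π(2.2950e-03)² = 1.655e-05 m²; R₁ = ρL/(N·A_s) = (2.78×10^-8)(0.919)/(37×1.655e-05) = 4.173×10^-5 Ω
Section 2: A = 13.3 mm² = 1.330e-05 m²
R₂ = (2.78×10^-8)(3.65)/(1.330e-05) = 0.007629 Ω
R = R₁ + R₂ = 7.67 mΩ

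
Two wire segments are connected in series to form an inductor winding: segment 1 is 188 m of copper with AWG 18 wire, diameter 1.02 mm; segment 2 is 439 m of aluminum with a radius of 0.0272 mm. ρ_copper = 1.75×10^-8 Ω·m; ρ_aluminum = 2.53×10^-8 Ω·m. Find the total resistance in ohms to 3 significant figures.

4780 Ω

Segment 1: A = π(1.02/2 mm)² = π(5.1000e-04 m)² = 8.171e-07 m²
R₁ = ρL/A = (1.75×10^-8)(188)/(8.171e-07) = 4.026 Ω
Segment 2: A = πr² = π(2.7200e-05 m)² = 2.324e-09 m²
R₂ = (2.53×10^-8)(439)/(2.324e-09) = 4779 Ω
R = R₁ + R₂ = 4780 Ω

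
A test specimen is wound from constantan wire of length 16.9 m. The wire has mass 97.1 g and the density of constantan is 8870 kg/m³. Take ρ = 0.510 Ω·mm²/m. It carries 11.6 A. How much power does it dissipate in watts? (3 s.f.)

ρ = 0.510 Ω·mm²/m = 5.10×10^-7 Ω·m
A = m/(density·L) = 0.0971/(8870×16.9) = 6.4775e-07 m²
R = ρL/A = (5.10×10^-7)(16.9)/(6.4775e-07) = 13.31 Ω
P = I²R = (11.6)² × 13.31 = 1790 W

1790 W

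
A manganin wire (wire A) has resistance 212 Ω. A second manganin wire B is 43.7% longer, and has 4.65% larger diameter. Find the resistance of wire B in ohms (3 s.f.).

278 Ω

R ∝ L/d², so R_B/R_A = (1 + 43.7/100) × (1 + 4.65/100)⁻²
= 1.437 × 0.9131 = 1.312
R_B = 1.312 × 212 = 278 Ω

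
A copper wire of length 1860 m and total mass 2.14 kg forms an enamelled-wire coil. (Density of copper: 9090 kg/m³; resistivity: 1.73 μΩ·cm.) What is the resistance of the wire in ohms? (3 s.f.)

254 Ω

ρ = 1.73 μΩ·cm = 1.73×10^-8 Ω·m
A = m/(density·L) = 2.14/(9090×1860) = 1.2657e-07 m²
R = ρL/A = (1.73×10^-8)(1860)/(1.2657e-07) = 254 Ω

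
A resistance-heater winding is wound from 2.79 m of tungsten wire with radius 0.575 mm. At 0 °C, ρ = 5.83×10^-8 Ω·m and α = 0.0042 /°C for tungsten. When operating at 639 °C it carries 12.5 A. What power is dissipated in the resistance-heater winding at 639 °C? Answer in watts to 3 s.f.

90.1 W

A = πr² = π(5.7500e-04 m)² = 1.039e-06 m²
R₍0₎ = ρL/A = (5.83×10^-8)(2.79)/(1.039e-06) = 0.1566 Ω
R₍639₎ = R₍0₎(1 + αΔT) = 0.1566 × (1 + 0.0042×639) = 0.5769 Ω
P = I²R = (12.5)² × 0.5769 = 90.1 W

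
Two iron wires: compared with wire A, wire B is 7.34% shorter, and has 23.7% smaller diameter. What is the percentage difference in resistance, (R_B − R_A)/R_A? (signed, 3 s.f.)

59.2%

R ∝ L/d², so R_B/R_A = (1 − 7.34/100) × (1 − 23.7/100)⁻²
= 0.9266 × 1.718 = 1.592
(R_B − R_A)/R_A = 1.592 − 1 = 59.2%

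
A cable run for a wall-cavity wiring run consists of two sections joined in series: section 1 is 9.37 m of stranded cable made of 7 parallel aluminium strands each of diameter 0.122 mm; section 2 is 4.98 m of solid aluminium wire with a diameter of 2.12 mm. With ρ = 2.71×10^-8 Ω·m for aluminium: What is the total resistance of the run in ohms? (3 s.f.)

Section 1: A_strand = π(6.1000e-05)² = 1.169e-08 m²; R₁ = ρL/(N·A_s) = (2.71×10^-8)(9.37)/(7×1.169e-08) = 3.103 Ω
Section 2: A = π(d/2)² = π(1.0600e-03 m)² = 3.530e-06 m²
R₂ = (2.71×10^-8)(4.98)/(3.530e-06) = 0.03823 Ω
R = R₁ + R₂ = 3.14 Ω

3.14 Ω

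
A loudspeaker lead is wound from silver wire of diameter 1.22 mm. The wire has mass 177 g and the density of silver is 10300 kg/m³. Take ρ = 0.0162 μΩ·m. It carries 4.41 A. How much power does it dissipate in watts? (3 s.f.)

ρ = 0.0162 μΩ·m = 1.62×10^-8 Ω·m
A = π(d/2)² = π(6.1000e-04 m)² = 1.1690e-06 m²
L = m/(density·A) = 0.177/(10300×1.1690e-06) = 14.7 m
R = ρL/A = (1.62×10^-8)(14.7)/(1.1690e-06) = 0.2037 Ω
P = I²R = (4.41)² × 0.2037 = 3.96 W

3.96 W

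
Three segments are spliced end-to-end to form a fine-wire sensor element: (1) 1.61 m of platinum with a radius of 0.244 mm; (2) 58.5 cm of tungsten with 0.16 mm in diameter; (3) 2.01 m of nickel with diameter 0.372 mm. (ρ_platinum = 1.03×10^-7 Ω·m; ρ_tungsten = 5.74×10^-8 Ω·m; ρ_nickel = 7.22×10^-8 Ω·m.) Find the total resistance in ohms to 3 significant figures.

Seg 1: A = πr² = π(2.4400e-04 m)² = 1.870e-07 m²
R_1 = (1.03×10^-7)(1.61)/(1.870e-07) = 0.8866 Ω
Seg 2: A = π(d/2)² = π(8.0000e-05 m)² = 2.011e-08 m²
R_2 = (5.74×10^-8)(0.585)/(2.011e-08) = 1.67 Ω
Seg 3: A = π(d/2)² = π(1.8600e-04 m)² = 1.087e-07 m²
R_3 = (7.22×10^-8)(2.01)/(1.087e-07) = 1.335 Ω
R_total = R_1 + R_2 + R_3 = 3.89 Ω

3.89 Ω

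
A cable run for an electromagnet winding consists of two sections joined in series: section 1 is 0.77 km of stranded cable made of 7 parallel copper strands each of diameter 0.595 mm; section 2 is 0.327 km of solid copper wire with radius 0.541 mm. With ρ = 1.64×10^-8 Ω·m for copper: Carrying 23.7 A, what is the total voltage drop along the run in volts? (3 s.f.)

Section 1: A_strand = π(2.9750e-04)² = 2.781e-07 m²; R₁ = ρL/(N·A_s) = (1.64×10^-8)(770)/(7×2.781e-07) = 6.488 Ω
Section 2: A = πr² = π(5.4100e-04 m)² = 9.195e-07 m²
R₂ = (1.64×10^-8)(327)/(9.195e-07) = 5.832 Ω
R = R₁ + R₂ = 12.32 Ω
V = IR = 23.7 × 12.32 = 292 V

292 V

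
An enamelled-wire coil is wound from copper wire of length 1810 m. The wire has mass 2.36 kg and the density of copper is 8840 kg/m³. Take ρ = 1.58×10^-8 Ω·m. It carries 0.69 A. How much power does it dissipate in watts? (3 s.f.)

A = m/(density·L) = 2.36/(8840×1810) = 1.4750e-07 m²
R = ρL/A = (1.58×10^-8)(1810)/(1.4750e-07) = 193.9 Ω
P = I²R = (0.69)² × 193.9 = 92.3 W

92.3 W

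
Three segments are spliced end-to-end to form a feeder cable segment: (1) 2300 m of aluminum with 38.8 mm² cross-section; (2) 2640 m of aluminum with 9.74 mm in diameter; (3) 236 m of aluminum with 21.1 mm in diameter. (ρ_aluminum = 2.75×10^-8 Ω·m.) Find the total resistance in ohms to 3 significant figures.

2.62 Ω

Seg 1: A = 38.8 mm² = 3.880e-05 m²
R_1 = (2.75×10^-8)(2300)/(3.880e-05) = 1.63 Ω
Seg 2: A = π(d/2)² = π(4.8700e-03 m)² = 7.451e-05 m²
R_2 = (2.75×10^-8)(2640)/(7.451e-05) = 0.9744 Ω
Seg 3: A = π(d/2)² = π(1.0550e-02 m)² = 3.497e-04 m²
R_3 = (2.75×10^-8)(236)/(3.497e-04) = 0.01856 Ω
R_total = R_1 + R_2 + R_3 = 2.62 Ω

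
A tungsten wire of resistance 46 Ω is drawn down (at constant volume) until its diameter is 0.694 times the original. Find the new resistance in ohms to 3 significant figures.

Volume constant ⇒ L' = L/r² with r = 0.694. R' = ρL'/A' = ρ(L/r²)/(πr²d₀²/4) = R/r⁴.
R' = 4.311 × 46 = 198 Ω

198 Ω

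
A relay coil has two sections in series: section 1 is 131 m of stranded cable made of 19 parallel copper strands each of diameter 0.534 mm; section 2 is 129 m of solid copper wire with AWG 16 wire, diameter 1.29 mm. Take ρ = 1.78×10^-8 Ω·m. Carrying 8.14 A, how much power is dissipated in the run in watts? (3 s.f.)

153 W

Section 1: A_strand = π(2.6700e-04)² = 2.240e-07 m²; R₁ = ρL/(N·A_s) = (1.78×10^-8)(131)/(19×2.240e-07) = 0.548 Ω
Section 2: A = π(1.29/2 mm)² = π(6.4500e-04 m)² = 1.307e-06 m²
R₂ = (1.78×10^-8)(129)/(1.307e-06) = 1.757 Ω
R = R₁ + R₂ = 2.305 Ω
P = I²R = (8.14)² × 2.305 = 153 W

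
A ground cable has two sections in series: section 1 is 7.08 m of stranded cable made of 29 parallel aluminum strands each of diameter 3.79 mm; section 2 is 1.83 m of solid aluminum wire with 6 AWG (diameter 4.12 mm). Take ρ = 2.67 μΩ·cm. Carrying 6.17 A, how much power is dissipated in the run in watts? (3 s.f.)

0.162 W

ρ = 2.67 μΩ·cm = 2.67×10^-8 Ω·m
Section 1: A_strand = π(1.8950e-03)² = 1.128e-05 m²; R₁ = ρL/(N·A_s) = (2.67×10^-8)(7.08)/(29×1.128e-05) = 5.778×10^-4 Ω
Section 2: A = π(4.12/2 mm)² = π(2.0600e-03 m)² = 1.333e-05 m²
R₂ = (2.67×10^-8)(1.83)/(1.333e-05) = 0.003665 Ω
R = R₁ + R₂ = 0.004243 Ω
P = I²R = (6.17)² × 0.004243 = 0.162 W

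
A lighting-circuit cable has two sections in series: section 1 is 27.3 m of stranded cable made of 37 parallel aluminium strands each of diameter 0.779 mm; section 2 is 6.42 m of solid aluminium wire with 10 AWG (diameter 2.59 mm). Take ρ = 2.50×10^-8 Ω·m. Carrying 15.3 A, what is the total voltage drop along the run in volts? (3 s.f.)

Section 1: A_strand = π(3.8950e-04)² = 4.766e-07 m²; R₁ = ρL/(N·A_s) = (2.50×10^-8)(27.3)/(37×4.766e-07) = 0.0387 Ω
Section 2: A = π(2.59/2 mm)² = π(1.2950e-03 m)² = 5.269e-06 m²
R₂ = (2.50×10^-8)(6.42)/(5.269e-06) = 0.03046 Ω
R = R₁ + R₂ = 0.06917 Ω
V = IR = 15.3 × 0.06917 = 1.06 V

1.06 V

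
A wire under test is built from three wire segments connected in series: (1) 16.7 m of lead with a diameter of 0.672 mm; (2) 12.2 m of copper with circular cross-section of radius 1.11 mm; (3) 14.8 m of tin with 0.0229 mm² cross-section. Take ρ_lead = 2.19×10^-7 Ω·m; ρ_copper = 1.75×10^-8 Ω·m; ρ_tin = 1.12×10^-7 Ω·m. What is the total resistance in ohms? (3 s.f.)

82.8 Ω

Seg 1: A = π(d/2)² = π(3.3600e-04 m)² = 3.547e-07 m²
R_1 = (2.19×10^-7)(16.7)/(3.547e-07) = 10.31 Ω
Seg 2: A = πr² = π(1.1100e-03 m)² = 3.871e-06 m²
R_2 = (1.75×10^-8)(12.2)/(3.871e-06) = 0.05516 Ω
Seg 3: A = 0.0229 mm² = 2.290e-08 m²
R_3 = (1.12×10^-7)(14.8)/(2.290e-08) = 72.38 Ω
R_total = R_1 + R_2 + R_3 = 82.8 Ω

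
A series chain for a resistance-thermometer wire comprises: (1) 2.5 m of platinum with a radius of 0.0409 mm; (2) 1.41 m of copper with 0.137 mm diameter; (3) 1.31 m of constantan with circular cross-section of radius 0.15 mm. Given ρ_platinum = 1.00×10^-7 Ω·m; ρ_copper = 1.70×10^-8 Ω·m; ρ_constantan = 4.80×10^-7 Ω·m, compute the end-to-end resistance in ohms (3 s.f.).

Seg 1: A = πr² = π(4.0900e-05 m)² = 5.255e-09 m²
R_1 = (1.00×10^-7)(2.5)/(5.255e-09) = 47.57 Ω
Seg 2: A = π(d/2)² = π(6.8500e-05 m)² = 1.474e-08 m²
R_2 = (1.70×10^-8)(1.41)/(1.474e-08) = 1.626 Ω
Seg 3: A = πr² = π(1.5000e-04 m)² = 7.069e-08 m²
R_3 = (4.80×10^-7)(1.31)/(7.069e-08) = 8.896 Ω
R_total = R_1 + R_2 + R_3 = 58.1 Ω

58.1 Ω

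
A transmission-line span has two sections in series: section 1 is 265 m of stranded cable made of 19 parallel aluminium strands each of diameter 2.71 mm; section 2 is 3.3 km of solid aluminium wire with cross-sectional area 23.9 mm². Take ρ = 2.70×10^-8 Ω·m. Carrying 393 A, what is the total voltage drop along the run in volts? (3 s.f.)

Section 1: A_strand = π(1.3550e-03)² = 5.768e-06 m²; R₁ = ρL/(N·A_s) = (2.70×10^-8)(265)/(19×5.768e-06) = 0.06529 Ω
Section 2: A = 23.9 mm² = 2.390e-05 m²
R₂ = (2.70×10^-8)(3300)/(2.390e-05) = 3.728 Ω
R = R₁ + R₂ = 3.793 Ω
V = IR = 393 × 3.793 = 1490 V

1490 V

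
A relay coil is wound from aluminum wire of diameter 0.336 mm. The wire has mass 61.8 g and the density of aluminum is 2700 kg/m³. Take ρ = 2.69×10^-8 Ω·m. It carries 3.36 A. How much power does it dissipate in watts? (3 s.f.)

884 W

A = π(d/2)² = π(1.6800e-04 m)² = 8.8668e-08 m²
L = m/(density·A) = 0.0618/(2700×8.8668e-08) = 258.1 m
R = ρL/A = (2.69×10^-8)(258.1)/(8.8668e-08) = 78.31 Ω
P = I²R = (3.36)² × 78.31 = 884 W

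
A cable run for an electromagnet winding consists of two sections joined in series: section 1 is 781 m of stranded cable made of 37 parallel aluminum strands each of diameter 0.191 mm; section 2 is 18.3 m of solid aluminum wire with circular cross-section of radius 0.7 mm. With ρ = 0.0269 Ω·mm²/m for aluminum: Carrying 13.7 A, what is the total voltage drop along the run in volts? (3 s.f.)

ρ = 0.0269 Ω·mm²/m = 2.69×10^-8 Ω·m
Section 1: A_strand = π(9.5500e-05)² = 2.865e-08 m²; R₁ = ρL/(N·A_s) = (2.69×10^-8)(781)/(37×2.865e-08) = 19.82 Ω
Section 2: A = πr² = π(7.0000e-04 m)² = 1.539e-06 m²
R₂ = (2.69×10^-8)(18.3)/(1.539e-06) = 0.3198 Ω
R = R₁ + R₂ = 20.14 Ω
V = IR = 13.7 × 20.14 = 276 V

276 V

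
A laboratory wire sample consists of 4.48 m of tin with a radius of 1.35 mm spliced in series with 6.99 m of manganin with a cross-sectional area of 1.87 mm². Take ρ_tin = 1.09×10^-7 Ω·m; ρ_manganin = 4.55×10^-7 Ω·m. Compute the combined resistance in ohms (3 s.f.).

1.79 Ω

Segment 1: A = πr² = π(1.3500e-03 m)² = 5.726e-06 m²
R₁ = ρL/A = (1.09×10^-7)(4.48)/(5.726e-06) = 0.08529 Ω
Segment 2: A = 1.87 mm² = 1.870e-06 m²
R₂ = (4.55×10^-7)(6.99)/(1.870e-06) = 1.701 Ω
R = R₁ + R₂ = 1.79 Ω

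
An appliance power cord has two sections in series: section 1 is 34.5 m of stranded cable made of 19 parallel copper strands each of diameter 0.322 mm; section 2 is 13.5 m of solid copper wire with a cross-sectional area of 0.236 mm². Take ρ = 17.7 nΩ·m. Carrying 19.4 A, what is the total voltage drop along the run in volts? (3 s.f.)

ρ = 17.7 nΩ·m = 1.77×10^-8 Ω·m
Section 1: A_strand = π(1.6100e-04)² = 8.143e-08 m²; R₁ = ρL/(N·A_s) = (1.77×10^-8)(34.5)/(19×8.143e-08) = 0.3947 Ω
Section 2: A = 0.236 mm² = 2.360e-07 m²
R₂ = (1.77×10^-8)(13.5)/(2.360e-07) = 1.013 Ω
R = R₁ + R₂ = 1.407 Ω
V = IR = 19.4 × 1.407 = 27.3 V

27.3 V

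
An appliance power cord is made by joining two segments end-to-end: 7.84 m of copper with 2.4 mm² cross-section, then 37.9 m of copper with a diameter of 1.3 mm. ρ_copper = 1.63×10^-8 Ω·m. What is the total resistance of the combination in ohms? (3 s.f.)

0.519 Ω

Segment 1: A = 2.4 mm² = 2.400e-06 m²
R₁ = ρL/A = (1.63×10^-8)(7.84)/(2.400e-06) = 0.05325 Ω
Segment 2: A = π(d/2)² = π(6.5000e-04 m)² = 1.327e-06 m²
R₂ = (1.63×10^-8)(37.9)/(1.327e-06) = 0.4654 Ω
R = R₁ + R₂ = 0.519 Ω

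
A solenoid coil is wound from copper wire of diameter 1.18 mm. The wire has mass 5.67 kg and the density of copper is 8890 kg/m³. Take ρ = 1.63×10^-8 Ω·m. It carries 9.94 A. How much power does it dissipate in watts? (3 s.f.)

859 W

A = π(d/2)² = π(5.9000e-04 m)² = 1.0936e-06 m²
L = m/(density·A) = 5.67/(8890×1.0936e-06) = 583.2 m
R = ρL/A = (1.63×10^-8)(583.2)/(1.0936e-06) = 8.693 Ω
P = I²R = (9.94)² × 8.693 = 859 W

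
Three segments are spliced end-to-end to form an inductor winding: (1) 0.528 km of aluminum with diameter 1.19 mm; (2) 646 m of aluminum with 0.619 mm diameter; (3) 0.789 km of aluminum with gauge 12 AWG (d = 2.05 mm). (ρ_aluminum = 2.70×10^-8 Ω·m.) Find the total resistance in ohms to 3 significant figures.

Seg 1: A = π(d/2)² = π(5.9500e-04 m)² = 1.112e-06 m²
R_1 = (2.70×10^-8)(528)/(1.112e-06) = 12.82 Ω
Seg 2: A = π(d/2)² = π(3.0950e-04 m)² = 3.009e-07 m²
R_2 = (2.70×10^-8)(646)/(3.009e-07) = 57.96 Ω
Seg 3: A = π(2.05/2 mm)² = π(1.0250e-03 m)² = 3.301e-06 m²
R_3 = (2.70×10^-8)(789)/(3.301e-06) = 6.454 Ω
R_total = R_1 + R_2 + R_3 = 77.2 Ω

77.2 Ω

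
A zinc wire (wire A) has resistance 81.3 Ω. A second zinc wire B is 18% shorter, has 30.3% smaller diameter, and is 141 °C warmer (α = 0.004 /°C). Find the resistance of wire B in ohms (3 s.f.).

R ∝ ρL/d² with ρ ∝ (1+αΔT), so R_B/R_A = (1 − 18/100) × (1 − 30.3/100)⁻² × (1 + 0.004×141)
= 0.82 × 2.058 × 1.564 = 2.64
R_B = 2.64 × 81.3 = 215 Ω

215 Ω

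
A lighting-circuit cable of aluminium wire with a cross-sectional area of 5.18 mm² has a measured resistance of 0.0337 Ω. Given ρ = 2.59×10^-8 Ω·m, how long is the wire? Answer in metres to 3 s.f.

A = 5.18 mm² = 5.180e-06 m²
L = RA/ρ = (0.0337)(5.180e-06)/(2.59×10^-8) = 6.74 m

6.74 m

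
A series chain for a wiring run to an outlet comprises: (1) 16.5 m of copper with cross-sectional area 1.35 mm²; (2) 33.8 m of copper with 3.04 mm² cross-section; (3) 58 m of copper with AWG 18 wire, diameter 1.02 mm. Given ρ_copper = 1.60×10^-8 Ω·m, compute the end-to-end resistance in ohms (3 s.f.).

Seg 1: A = 1.35 mm² = 1.350e-06 m²
R_1 = (1.60×10^-8)(16.5)/(1.350e-06) = 0.1956 Ω
Seg 2: A = 3.04 mm² = 3.040e-06 m²
R_2 = (1.60×10^-8)(33.8)/(3.040e-06) = 0.1779 Ω
Seg 3: A = π(1.02/2 mm)² = π(5.1000e-04 m)² = 8.171e-07 m²
R_3 = (1.60×10^-8)(58)/(8.171e-07) = 1.136 Ω
R_total = R_1 + R_2 + R_3 = 1.51 Ω

1.51 Ω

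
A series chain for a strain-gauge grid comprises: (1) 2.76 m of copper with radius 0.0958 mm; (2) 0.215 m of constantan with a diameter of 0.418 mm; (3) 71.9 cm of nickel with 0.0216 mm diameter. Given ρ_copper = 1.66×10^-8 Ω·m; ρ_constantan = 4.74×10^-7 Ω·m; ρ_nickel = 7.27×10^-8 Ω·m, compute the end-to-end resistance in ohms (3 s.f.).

145 Ω

Seg 1: A = πr² = π(9.5800e-05 m)² = 2.883e-08 m²
R_1 = (1.66×10^-8)(2.76)/(2.883e-08) = 1.589 Ω
Seg 2: A = π(d/2)² = π(2.0900e-04 m)² = 1.372e-07 m²
R_2 = (4.74×10^-7)(0.215)/(1.372e-07) = 0.7426 Ω
Seg 3: A = π(d/2)² = π(1.0800e-05 m)² = 3.664e-10 m²
R_3 = (7.27×10^-8)(0.719)/(3.664e-10) = 142.6 Ω
R_total = R_1 + R_2 + R_3 = 145 Ω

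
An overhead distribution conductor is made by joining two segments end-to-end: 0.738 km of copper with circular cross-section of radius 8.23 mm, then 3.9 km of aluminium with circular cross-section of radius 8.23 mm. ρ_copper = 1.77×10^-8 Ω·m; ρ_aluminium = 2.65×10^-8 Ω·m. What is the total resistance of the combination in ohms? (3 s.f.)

0.547 Ω

Segment 1: A = πr² = π(8.2300e-03 m)² = 2.128e-04 m²
R₁ = ρL/A = (1.77×10^-8)(738)/(2.128e-04) = 0.06139 Ω
R₂ = (2.65×10^-8)(3900)/(2.128e-04) = 0.4857 Ω
R = R₁ + R₂ = 0.547 Ω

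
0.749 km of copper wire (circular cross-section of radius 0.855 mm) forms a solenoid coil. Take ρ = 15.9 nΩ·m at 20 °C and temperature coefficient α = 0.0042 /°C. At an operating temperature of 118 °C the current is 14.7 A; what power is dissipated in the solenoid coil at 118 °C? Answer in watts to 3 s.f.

ρ = 15.9 nΩ·m = 1.59×10^-8 Ω·m
A = πr² = π(8.5500e-04 m)² = 2.297e-06 m²
R₍20₎ = ρL/A = (1.59×10^-8)(749)/(2.297e-06) = 5.186 Ω
R₍118₎ = R₍20₎(1 + αΔT) = 5.186 × (1 + 0.0042×98) = 7.32 Ω
P = I²R = (14.7)² × 7.32 = 1580 W

1580 W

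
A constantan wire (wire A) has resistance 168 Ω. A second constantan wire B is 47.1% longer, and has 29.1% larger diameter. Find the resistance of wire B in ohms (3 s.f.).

148 Ω

R ∝ L/d², so R_B/R_A = (1 + 47.1/100) × (1 + 29.1/100)⁻²
= 1.471 × 0.6 = 0.8826
R_B = 0.8826 × 168 = 148 Ω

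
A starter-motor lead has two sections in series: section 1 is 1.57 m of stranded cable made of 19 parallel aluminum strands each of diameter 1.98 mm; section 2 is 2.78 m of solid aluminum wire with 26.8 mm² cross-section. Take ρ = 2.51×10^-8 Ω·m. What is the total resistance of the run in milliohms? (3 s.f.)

Section 1: A_strand = π(9.9000e-04)² = 3.079e-06 m²; R₁ = ρL/(N·A_s) = (2.51×10^-8)(1.57)/(19×3.079e-06) = 6.736×10^-4 Ω
Section 2: A = 26.8 mm² = 2.680e-05 m²
R₂ = (2.51×10^-8)(2.78)/(2.680e-05) = 0.002604 Ω
R = R₁ + R₂ = 3.28 mΩ

3.28 mΩ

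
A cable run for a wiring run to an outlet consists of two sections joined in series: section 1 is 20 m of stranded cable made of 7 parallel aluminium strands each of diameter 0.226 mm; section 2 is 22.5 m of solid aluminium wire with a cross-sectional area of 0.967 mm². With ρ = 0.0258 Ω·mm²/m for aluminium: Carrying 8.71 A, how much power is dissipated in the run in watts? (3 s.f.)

ρ = 0.0258 Ω·mm²/m = 2.58×10^-8 Ω·m
Section 1: A_strand = π(1.1300e-04)² = 4.011e-08 m²; R₁ = ρL/(N·A_s) = (2.58×10^-8)(20)/(7×4.011e-08) = 1.838 Ω
Section 2: A = 0.967 mm² = 9.670e-07 m²
R₂ = (2.58×10^-8)(22.5)/(9.670e-07) = 0.6003 Ω
R = R₁ + R₂ = 2.438 Ω
P = I²R = (8.71)² × 2.438 = 185 W

185 W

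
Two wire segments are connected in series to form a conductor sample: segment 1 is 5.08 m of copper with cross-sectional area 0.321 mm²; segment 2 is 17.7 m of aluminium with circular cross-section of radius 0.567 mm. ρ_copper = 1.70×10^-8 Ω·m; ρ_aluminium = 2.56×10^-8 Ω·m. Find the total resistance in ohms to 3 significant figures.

0.718 Ω

Segment 1: A = 0.321 mm² = 3.210e-07 m²
R₁ = ρL/A = (1.70×10^-8)(5.08)/(3.210e-07) = 0.269 Ω
Segment 2: A = πr² = π(5.6700e-04 m)² = 1.010e-06 m²
R₂ = (2.56×10^-8)(17.7)/(1.010e-06) = 0.4486 Ω
R = R₁ + R₂ = 0.718 Ω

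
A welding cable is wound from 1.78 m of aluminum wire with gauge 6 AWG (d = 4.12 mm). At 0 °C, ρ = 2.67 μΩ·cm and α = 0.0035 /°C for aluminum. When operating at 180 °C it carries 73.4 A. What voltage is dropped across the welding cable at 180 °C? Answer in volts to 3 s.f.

0.427 V

ρ = 2.67 μΩ·cm = 2.67×10^-8 Ω·m
A = π(4.12/2 mm)² = π(2.0600e-03 m)² = 1.333e-05 m²
R₍0₎ = ρL/A = (2.67×10^-8)(1.78)/(1.333e-05) = 0.003565 Ω
R₍180₎ = R₍0₎(1 + αΔT) = 0.003565 × (1 + 0.0035×180) = 0.005811 Ω
V = IR = 73.4 × 0.005811 = 0.427 V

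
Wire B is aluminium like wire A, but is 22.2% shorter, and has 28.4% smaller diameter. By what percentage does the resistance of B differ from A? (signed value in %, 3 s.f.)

R ∝ L/d², so R_B/R_A = (1 − 22.2/100) × (1 − 28.4/100)⁻²
= 0.778 × 1.951 = 1.518
(R_B − R_A)/R_A = 1.518 − 1 = 51.8%

51.8%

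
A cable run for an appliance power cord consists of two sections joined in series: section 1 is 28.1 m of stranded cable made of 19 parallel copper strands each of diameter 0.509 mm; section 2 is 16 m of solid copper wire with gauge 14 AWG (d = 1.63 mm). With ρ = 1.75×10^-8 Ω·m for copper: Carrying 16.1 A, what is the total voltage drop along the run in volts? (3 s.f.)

4.21 V

Section 1: A_strand = π(2.5450e-04)² = 2.035e-07 m²; R₁ = ρL/(N·A_s) = (1.75×10^-8)(28.1)/(19×2.035e-07) = 0.1272 Ω
Section 2: A = π(1.63/2 mm)² = π(8.1500e-04 m)² = 2.087e-06 m²
R₂ = (1.75×10^-8)(16)/(2.087e-06) = 0.1342 Ω
R = R₁ + R₂ = 0.2614 Ω
V = IR = 16.1 × 0.2614 = 4.21 V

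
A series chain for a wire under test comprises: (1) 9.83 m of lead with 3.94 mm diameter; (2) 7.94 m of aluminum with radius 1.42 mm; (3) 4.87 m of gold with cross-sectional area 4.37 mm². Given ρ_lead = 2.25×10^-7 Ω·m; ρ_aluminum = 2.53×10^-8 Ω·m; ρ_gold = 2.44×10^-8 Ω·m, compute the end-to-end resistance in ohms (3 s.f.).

Seg 1: A = π(d/2)² = π(1.9700e-03 m)² = 1.219e-05 m²
R_1 = (2.25×10^-7)(9.83)/(1.219e-05) = 0.1814 Ω
Seg 2: A = πr² = π(1.4200e-03 m)² = 6.335e-06 m²
R_2 = (2.53×10^-8)(7.94)/(6.335e-06) = 0.03171 Ω
Seg 3: A = 4.37 mm² = 4.370e-06 m²
R_3 = (2.44×10^-8)(4.87)/(4.370e-06) = 0.02719 Ω
R_total = R_1 + R_2 + R_3 = 0.240 Ω

0.240 Ω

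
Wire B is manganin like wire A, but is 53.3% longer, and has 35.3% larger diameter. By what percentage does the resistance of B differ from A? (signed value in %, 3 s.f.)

R ∝ L/d², so R_B/R_A = (1 + 53.3/100) × (1 + 35.3/100)⁻²
= 1.533 × 0.5463 = 0.8374
(R_B − R_A)/R_A = 0.8374 − 1 = -16.3%

-16.3%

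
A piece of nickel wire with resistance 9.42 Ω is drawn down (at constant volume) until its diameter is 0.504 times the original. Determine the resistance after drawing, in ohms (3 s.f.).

146 Ω

Volume constant ⇒ L' = L/r² with r = 0.504. R' = ρL'/A' = ρ(L/r²)/(πr²d₀²/4) = R/r⁴.
R' = 15.5 × 9.42 = 146 Ω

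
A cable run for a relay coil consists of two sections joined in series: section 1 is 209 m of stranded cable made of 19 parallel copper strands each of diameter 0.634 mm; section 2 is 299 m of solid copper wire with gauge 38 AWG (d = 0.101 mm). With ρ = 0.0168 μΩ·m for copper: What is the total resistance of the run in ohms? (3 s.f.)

628 Ω

ρ = 0.0168 μΩ·m = 1.68×10^-8 Ω·m
Section 1: A_strand = π(3.1700e-04)² = 3.157e-07 m²; R₁ = ρL/(N·A_s) = (1.68×10^-8)(209)/(19×3.157e-07) = 0.5854 Ω
Section 2: A = π(0.101/2 mm)² = π(5.0500e-05 m)² = 8.012e-09 m²
R₂ = (1.68×10^-8)(299)/(8.012e-09) = 627 Ω
R = R₁ + R₂ = 628 Ω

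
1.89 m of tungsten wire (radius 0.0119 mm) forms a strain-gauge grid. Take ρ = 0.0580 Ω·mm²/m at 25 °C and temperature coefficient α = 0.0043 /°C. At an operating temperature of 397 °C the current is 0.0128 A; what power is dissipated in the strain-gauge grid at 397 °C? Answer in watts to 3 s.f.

ρ = 0.0580 Ω·mm²/m = 5.80×10^-8 Ω·m
A = πr² = π(1.1900e-05 m)² = 4.449e-10 m²
R₍25₎ = ρL/A = (5.80×10^-8)(1.89)/(4.449e-10) = 246.4 Ω
R₍397₎ = R₍25₎(1 + αΔT) = 246.4 × (1 + 0.0043×372) = 640.5 Ω
P = I²R = (0.0128)² × 640.5 = 0.105 W

0.105 W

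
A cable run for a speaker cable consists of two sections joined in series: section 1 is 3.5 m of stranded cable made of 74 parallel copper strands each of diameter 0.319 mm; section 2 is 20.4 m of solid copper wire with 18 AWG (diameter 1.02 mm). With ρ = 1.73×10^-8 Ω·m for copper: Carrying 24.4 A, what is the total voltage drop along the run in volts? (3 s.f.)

10.8 V

Section 1: A_strand = π(1.5950e-04)² = 7.992e-08 m²; R₁ = ρL/(N·A_s) = (1.73×10^-8)(3.5)/(74×7.992e-08) = 0.01024 Ω
Section 2: A = π(1.02/2 mm)² = π(5.1000e-04 m)² = 8.171e-07 m²
R₂ = (1.73×10^-8)(20.4)/(8.171e-07) = 0.4319 Ω
R = R₁ + R₂ = 0.4421 Ω
V = IR = 24.4 × 0.4421 = 10.8 V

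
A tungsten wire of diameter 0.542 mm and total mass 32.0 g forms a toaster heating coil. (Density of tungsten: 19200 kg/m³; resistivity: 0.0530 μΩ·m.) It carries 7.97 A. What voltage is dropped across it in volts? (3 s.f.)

ρ = 0.0530 μΩ·m = 5.30×10^-8 Ω·m
A = π(d/2)² = π(2.7100e-04 m)² = 2.3072e-07 m²
L = m/(density·A) = 0.032/(19200×2.3072e-07) = 7.224 m
R = ρL/A = (5.30×10^-8)(7.224)/(2.3072e-07) = 1.659 Ω
V = IR = 7.97 × 1.659 = 13.2 V

13.2 V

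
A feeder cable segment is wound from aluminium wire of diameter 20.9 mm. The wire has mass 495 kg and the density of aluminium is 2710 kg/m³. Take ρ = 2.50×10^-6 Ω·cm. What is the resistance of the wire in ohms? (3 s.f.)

0.0388 Ω

ρ = 2.50×10^-6 Ω·cm = 2.50×10^-8 Ω·m
A = π(d/2)² = π(1.0450e-02 m)² = 3.4307e-04 m²
L = m/(density·A) = 495/(2710×3.4307e-04) = 532.4 m
R = ρL/A = (2.50×10^-8)(532.4)/(3.4307e-04) = 0.0388 Ω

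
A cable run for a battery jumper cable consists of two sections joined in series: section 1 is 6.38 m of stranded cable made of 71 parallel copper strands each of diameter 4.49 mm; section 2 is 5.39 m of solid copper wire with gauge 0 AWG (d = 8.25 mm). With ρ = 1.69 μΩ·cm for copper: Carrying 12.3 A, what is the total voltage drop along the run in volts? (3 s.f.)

ρ = 1.69 μΩ·cm = 1.69×10^-8 Ω·m
Section 1: A_strand = π(2.2450e-03)² = 1.583e-05 m²; R₁ = ρL/(N·A_s) = (1.69×10^-8)(6.38)/(71×1.583e-05) = 9.591×10^-5 Ω
Section 2: A = π(8.25/2 mm)² = π(4.1250e-03 m)² = 5.346e-05 m²
R₂ = (1.69×10^-8)(5.39)/(5.346e-05) = 0.001704 Ω
R = R₁ + R₂ = 0.0018 Ω
V = IR = 12.3 × 0.0018 = 0.0221 V

0.0221 V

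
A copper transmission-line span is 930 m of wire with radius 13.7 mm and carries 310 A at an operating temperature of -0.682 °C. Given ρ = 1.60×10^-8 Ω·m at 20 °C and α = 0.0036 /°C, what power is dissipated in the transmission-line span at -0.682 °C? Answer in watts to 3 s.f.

2240 W

A = πr² = π(1.3700e-02 m)² = 5.896e-04 m²
R₍20₎ = ρL/A = (1.60×10^-8)(930)/(5.896e-04) = 0.02524 Ω
R₍-0.682₎ = R₍20₎(1 + αΔT) = 0.02524 × (1 + 0.0036×-20.7) = 0.02336 Ω
P = I²R = (310)² × 0.02336 = 2240 W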